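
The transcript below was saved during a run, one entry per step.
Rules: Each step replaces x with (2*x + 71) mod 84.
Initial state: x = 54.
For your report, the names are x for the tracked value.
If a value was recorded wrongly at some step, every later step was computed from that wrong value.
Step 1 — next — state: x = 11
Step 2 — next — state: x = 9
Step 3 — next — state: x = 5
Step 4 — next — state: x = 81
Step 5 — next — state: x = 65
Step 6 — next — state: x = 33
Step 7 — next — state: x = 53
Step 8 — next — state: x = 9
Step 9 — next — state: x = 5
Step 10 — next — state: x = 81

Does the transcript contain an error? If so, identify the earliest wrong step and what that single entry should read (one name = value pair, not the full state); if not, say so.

no error

1. x = (2*54 + 71) mod 84 = 11 (checks out)
2. x = (2*11 + 71) mod 84 = 9 (agrees with the transcript)
3. x = (2*9 + 71) mod 84 = 5 (consistent with the transcript)
4. x = (2*5 + 71) mod 84 = 81 (confirmed correct)
5. x = (2*81 + 71) mod 84 = 65 (exactly as logged)
6. x = (2*65 + 71) mod 84 = 33 (in agreement)
7. x = (2*33 + 71) mod 84 = 53 (no discrepancy)
8. x = (2*53 + 71) mod 84 = 9 (verified)
9. x = (2*9 + 71) mod 84 = 5 (agrees with the transcript)
10. x = (2*5 + 71) mod 84 = 81 (no discrepancy)
Each recorded entry agrees with the recomputation.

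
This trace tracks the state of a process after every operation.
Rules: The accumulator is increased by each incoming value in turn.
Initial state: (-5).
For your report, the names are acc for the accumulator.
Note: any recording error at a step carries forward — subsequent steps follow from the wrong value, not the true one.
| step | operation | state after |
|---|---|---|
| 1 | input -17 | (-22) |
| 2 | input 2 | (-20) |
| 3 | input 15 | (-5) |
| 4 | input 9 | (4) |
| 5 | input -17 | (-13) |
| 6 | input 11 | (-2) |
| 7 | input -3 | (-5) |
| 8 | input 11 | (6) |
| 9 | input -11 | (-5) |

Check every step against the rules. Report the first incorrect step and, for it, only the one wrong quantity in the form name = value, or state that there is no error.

1. acc = -5 + -17 = -22 (checks out)
2. acc = -22 + 2 = -20 (in agreement)
3. acc = -20 + 15 = -5 (same as recorded)
4. acc = -5 + 9 = 4 (in agreement)
5. acc = 4 + -17 = -13 (in agreement)
6. acc = -13 + 11 = -2 (exactly as logged)
7. acc = -2 + -3 = -5 (checks out)
8. acc = -5 + 11 = 6 (verified)
9. acc = 6 + -11 = -5 (matches)
Each recorded entry agrees with the recomputation.

no error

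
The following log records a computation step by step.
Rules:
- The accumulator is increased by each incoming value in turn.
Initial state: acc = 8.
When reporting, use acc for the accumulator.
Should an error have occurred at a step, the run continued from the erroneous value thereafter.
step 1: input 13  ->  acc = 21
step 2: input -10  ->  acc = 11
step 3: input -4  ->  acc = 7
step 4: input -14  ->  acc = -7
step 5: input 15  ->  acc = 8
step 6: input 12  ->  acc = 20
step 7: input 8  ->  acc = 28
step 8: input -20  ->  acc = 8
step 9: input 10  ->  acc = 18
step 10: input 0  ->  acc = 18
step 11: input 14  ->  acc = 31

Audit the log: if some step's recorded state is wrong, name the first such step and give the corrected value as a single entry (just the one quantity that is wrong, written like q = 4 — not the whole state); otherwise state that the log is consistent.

step 1: acc = 8 + 13 = 21 -> verified
step 2: acc = 21 + -10 = 11 -> consistent with the log
step 3: acc = 11 + -4 = 7 -> agrees with the log
step 4: acc = 7 + -14 = -7 -> matches
step 5: acc = -7 + 15 = 8 -> verified
step 6: acc = 8 + 12 = 20 -> consistent with the log
step 7: acc = 20 + 8 = 28 -> no discrepancy
step 8: acc = 28 + -20 = 8 -> confirmed correct
step 9: acc = 8 + 10 = 18 -> exactly as logged
step 10: acc = 18 + 0 = 18 -> matches
step 11: acc = 18 + 14 = 32 -> first mismatch against the log
The earliest wrong entry is at step 11: it should read acc = 32.

step 11, acc = 32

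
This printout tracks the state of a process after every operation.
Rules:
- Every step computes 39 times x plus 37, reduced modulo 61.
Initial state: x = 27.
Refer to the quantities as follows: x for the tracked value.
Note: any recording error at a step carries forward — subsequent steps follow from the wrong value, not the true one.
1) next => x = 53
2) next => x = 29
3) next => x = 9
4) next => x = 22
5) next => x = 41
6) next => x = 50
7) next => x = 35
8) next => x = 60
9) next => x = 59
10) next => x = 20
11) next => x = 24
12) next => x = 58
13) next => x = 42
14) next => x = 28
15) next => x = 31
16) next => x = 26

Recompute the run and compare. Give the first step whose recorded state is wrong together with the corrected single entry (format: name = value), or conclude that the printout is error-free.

1. x = (39*27 + 37) mod 61 = 53 (checks out)
2. x = (39*53 + 37) mod 61 = 30 (first mismatch against the printout)
First incorrect step: 2; the correct value is x = 30.

step 2, x = 30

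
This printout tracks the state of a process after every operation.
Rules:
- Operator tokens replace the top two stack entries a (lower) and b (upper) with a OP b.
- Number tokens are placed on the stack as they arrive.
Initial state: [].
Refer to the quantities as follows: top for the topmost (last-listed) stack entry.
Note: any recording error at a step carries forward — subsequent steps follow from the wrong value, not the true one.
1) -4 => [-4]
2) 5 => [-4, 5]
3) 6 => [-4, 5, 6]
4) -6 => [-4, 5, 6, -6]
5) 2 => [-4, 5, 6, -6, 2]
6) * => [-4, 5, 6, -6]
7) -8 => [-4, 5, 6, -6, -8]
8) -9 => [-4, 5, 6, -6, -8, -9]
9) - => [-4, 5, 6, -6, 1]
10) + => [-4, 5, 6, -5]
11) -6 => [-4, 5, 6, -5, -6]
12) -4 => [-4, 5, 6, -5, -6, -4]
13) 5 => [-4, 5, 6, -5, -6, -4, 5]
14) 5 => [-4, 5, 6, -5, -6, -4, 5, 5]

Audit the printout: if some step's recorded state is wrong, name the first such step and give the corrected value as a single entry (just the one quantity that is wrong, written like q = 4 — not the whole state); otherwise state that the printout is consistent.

step 6, top = -12

Step 1: push -4: top = -4 — exactly as logged.
Step 2: push 5: top = 5 — no discrepancy.
Step 3: push 6: top = 6 — matches.
Step 4: push -6: top = -6 — checks out.
Step 5: push 2: top = 2 — exactly as logged.
Step 6: -6 * 2 = -12 — a discrepancy with the printout.
First deviation found at step 6; the corrected entry is top = -12.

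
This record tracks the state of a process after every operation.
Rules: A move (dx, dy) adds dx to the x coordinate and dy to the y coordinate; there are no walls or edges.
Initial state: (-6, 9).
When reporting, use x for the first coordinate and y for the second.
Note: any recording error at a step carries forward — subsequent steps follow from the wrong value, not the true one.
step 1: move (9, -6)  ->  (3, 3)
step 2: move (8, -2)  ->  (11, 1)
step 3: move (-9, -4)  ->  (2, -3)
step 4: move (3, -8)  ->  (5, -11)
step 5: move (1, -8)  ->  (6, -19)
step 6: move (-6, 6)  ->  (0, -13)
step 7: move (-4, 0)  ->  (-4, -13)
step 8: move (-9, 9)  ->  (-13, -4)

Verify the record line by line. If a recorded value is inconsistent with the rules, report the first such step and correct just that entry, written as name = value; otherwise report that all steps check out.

no error

Recomputing the run from the initial state:
step 1: x = 3, y = 3
step 2: x = 11, y = 1
step 3: x = 2, y = -3
step 4: x = 5, y = -11
step 5: x = 6, y = -19
step 6: x = 0, y = -13
step 7: x = -4, y = -13
step 8: x = -13, y = -4
This matches the record at every step.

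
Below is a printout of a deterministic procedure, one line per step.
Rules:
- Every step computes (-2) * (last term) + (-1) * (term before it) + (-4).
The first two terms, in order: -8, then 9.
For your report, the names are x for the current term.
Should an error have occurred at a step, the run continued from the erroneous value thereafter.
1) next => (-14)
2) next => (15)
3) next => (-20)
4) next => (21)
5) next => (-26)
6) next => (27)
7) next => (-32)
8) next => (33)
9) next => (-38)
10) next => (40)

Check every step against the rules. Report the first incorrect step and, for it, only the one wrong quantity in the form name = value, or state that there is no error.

step 10, x = 39

Step 1: x = -2*(9) + (-1)*(-8) + (-4) = -14 — confirmed correct.
Step 2: x = -2*(-14) + (-1)*(9) + (-4) = 15 — no discrepancy.
Step 3: x = -2*(15) + (-1)*(-14) + (-4) = -20 — matches.
Step 4: x = -2*(-20) + (-1)*(15) + (-4) = 21 — confirmed correct.
Step 5: x = -2*(21) + (-1)*(-20) + (-4) = -26 — in agreement.
Step 6: x = -2*(-26) + (-1)*(21) + (-4) = 27 — checks out.
Step 7: x = -2*(27) + (-1)*(-26) + (-4) = -32 — exactly as logged.
Step 8: x = -2*(-32) + (-1)*(27) + (-4) = 33 — same as recorded.
Step 9: x = -2*(33) + (-1)*(-32) + (-4) = -38 — consistent with the printout.
Step 10: x = -2*(-38) + (-1)*(33) + (-4) = 39 — not what was recorded.
Step 10 is the first one off; corrected, x = 39.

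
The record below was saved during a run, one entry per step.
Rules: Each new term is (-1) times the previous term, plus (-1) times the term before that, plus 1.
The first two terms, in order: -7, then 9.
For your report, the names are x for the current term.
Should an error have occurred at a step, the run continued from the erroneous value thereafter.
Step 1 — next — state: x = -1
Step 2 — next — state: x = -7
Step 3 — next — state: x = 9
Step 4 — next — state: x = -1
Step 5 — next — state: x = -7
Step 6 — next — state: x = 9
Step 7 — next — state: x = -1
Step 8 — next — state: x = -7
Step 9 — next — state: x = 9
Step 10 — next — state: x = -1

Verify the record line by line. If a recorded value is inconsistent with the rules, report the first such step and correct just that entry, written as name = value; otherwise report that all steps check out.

1. x = -1*(9) + (-1)*(-7) + (1) = -1 (verified)
2. x = -1*(-1) + (-1)*(9) + (1) = -7 (matches)
3. x = -1*(-7) + (-1)*(-1) + (1) = 9 (checks out)
4. x = -1*(9) + (-1)*(-7) + (1) = -1 (no discrepancy)
5. x = -1*(-1) + (-1)*(9) + (1) = -7 (consistent with the record)
6. x = -1*(-7) + (-1)*(-1) + (1) = 9 (confirmed correct)
7. x = -1*(9) + (-1)*(-7) + (1) = -1 (consistent with the record)
8. x = -1*(-1) + (-1)*(9) + (1) = -7 (confirmed correct)
9. x = -1*(-7) + (-1)*(-1) + (1) = 9 (exactly as logged)
10. x = -1*(9) + (-1)*(-7) + (1) = -1 (same as recorded)
Every step is consistent.

no error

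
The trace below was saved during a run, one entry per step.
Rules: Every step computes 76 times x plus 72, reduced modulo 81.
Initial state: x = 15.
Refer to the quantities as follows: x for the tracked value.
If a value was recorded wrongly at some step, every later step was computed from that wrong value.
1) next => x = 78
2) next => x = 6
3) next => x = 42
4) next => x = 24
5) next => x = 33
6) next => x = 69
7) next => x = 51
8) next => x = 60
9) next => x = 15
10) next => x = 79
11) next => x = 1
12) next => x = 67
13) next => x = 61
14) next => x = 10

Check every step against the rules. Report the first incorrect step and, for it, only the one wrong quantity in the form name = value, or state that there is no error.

Step 1: x = (76*15 + 72) mod 81 = 78 — checks out.
Step 2: x = (76*78 + 72) mod 81 = 6 — matches.
Step 3: x = (76*6 + 72) mod 81 = 42 — confirmed correct.
Step 4: x = (76*42 + 72) mod 81 = 24 — same as recorded.
Step 5: x = (76*24 + 72) mod 81 = 33 — matches.
Step 6: x = (76*33 + 72) mod 81 = 69 — checks out.
Step 7: x = (76*69 + 72) mod 81 = 51 — verified.
Step 8: x = (76*51 + 72) mod 81 = 60 — checks out.
Step 9: x = (76*60 + 72) mod 81 = 15 — confirmed correct.
Step 10: x = (76*15 + 72) mod 81 = 78 — a discrepancy with the trace.
That makes step 10 the first incorrect line — x = 78 is what it should show.

step 10, x = 78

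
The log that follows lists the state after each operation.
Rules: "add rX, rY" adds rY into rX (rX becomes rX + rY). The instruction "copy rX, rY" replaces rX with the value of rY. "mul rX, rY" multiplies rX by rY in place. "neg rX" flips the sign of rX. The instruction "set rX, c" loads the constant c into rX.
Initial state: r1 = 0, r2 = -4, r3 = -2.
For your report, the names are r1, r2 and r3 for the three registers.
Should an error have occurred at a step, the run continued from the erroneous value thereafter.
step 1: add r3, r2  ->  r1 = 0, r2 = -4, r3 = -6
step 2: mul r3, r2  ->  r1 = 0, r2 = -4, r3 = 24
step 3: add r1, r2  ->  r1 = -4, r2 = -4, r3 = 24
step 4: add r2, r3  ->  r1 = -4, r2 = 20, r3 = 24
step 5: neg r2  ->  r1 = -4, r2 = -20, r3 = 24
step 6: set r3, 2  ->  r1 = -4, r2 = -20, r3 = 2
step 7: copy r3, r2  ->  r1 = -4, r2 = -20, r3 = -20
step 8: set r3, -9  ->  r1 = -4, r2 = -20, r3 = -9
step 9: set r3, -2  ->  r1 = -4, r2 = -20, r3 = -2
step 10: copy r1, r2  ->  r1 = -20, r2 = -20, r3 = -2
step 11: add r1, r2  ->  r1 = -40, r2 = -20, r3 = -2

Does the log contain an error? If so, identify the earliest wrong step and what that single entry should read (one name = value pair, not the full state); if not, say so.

no error

Recomputing the run from the initial state:
step 1: r1 = 0, r2 = -4, r3 = -6
step 2: r1 = 0, r2 = -4, r3 = 24
step 3: r1 = -4, r2 = -4, r3 = 24
step 4: r1 = -4, r2 = 20, r3 = 24
step 5: r1 = -4, r2 = -20, r3 = 24
step 6: r1 = -4, r2 = -20, r3 = 2
step 7: r1 = -4, r2 = -20, r3 = -20
step 8: r1 = -4, r2 = -20, r3 = -9
step 9: r1 = -4, r2 = -20, r3 = -2
step 10: r1 = -20, r2 = -20, r3 = -2
step 11: r1 = -40, r2 = -20, r3 = -2
This matches the log at every step.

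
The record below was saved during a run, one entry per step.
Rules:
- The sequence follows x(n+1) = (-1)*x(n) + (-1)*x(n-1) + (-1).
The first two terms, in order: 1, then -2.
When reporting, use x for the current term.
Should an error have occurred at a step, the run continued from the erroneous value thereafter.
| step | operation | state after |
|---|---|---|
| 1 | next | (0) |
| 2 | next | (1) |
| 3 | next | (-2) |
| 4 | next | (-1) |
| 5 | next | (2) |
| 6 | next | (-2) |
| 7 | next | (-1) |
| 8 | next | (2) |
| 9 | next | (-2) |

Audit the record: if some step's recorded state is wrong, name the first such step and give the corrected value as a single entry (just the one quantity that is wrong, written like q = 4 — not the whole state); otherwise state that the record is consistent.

Recomputing the run from the initial state:
step 1: x = 0
step 2: x = 1
step 3: x = -2
step 4: x = 0
step 5: x = 1
step 6: x = -2
step 7: x = 0
step 8: x = 1
step 9: x = -2
The first disagreement with the record is at step 4, where the value should be x = 0.

step 4, x = 0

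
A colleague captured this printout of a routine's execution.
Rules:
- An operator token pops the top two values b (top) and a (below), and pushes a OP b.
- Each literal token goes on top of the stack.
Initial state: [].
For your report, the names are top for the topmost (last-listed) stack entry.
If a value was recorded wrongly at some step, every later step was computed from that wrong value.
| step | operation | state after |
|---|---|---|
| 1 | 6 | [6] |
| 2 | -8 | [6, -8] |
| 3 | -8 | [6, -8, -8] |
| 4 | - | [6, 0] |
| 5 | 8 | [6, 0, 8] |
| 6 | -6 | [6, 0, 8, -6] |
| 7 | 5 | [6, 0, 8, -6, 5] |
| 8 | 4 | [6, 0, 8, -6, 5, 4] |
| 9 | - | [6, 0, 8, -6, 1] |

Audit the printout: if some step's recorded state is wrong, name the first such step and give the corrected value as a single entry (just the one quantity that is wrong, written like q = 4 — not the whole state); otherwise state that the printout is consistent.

step 1: push 6: top = 6 -> consistent with the printout
step 2: push -8: top = -8 -> confirmed correct
step 3: push -8: top = -8 -> matches
step 4: -8 - -8 = 0 -> no discrepancy
step 5: push 8: top = 8 -> consistent with the printout
step 6: push -6: top = -6 -> agrees with the printout
step 7: push 5: top = 5 -> agrees with the printout
step 8: push 4: top = 4 -> no discrepancy
step 9: 5 - 4 = 1 -> consistent with the printout
The recomputation confirms every line.

no error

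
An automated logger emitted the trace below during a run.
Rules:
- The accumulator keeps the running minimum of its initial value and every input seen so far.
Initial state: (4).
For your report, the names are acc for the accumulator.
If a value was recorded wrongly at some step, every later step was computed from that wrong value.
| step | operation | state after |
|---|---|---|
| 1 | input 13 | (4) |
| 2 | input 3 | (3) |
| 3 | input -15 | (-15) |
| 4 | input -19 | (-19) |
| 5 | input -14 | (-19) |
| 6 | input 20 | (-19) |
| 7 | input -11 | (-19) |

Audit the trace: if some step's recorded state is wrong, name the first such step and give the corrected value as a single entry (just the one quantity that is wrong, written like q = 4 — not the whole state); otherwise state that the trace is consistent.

Recomputing the run from the initial state:
step 1: acc = 4
step 2: acc = 3
step 3: acc = -15
step 4: acc = -19
step 5: acc = -19
step 6: acc = -19
step 7: acc = -19
This matches the trace at every step.

no error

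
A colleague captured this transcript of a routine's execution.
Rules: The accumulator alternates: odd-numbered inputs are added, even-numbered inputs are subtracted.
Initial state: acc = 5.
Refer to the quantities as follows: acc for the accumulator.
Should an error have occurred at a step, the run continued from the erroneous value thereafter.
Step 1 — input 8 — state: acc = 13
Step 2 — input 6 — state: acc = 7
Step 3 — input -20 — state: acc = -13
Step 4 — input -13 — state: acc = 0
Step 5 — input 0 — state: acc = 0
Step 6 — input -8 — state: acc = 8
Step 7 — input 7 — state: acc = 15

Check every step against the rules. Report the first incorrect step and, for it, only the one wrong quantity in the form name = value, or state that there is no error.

step 1: acc = 5 + 8 = 13 -> matches
step 2: acc = 13 - 6 = 7 -> checks out
step 3: acc = 7 + -20 = -13 -> same as recorded
step 4: acc = -13 - -13 = 0 -> matches
step 5: acc = 0 + 0 = 0 -> matches
step 6: acc = 0 - -8 = 8 -> in agreement
step 7: acc = 8 + 7 = 15 -> checks out
All entries verified; no error found.

no error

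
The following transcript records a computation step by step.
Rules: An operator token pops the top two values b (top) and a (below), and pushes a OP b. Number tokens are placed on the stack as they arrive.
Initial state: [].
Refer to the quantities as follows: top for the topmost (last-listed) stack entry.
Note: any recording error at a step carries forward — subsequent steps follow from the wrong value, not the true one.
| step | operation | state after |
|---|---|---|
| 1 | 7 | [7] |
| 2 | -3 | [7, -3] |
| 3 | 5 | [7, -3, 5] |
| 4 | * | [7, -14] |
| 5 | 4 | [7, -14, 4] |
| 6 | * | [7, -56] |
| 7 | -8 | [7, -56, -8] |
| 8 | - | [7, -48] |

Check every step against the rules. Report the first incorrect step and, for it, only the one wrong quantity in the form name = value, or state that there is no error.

step 4, top = -15

Recomputing the run from the initial state:
step 1: [7]
step 2: [7, -3]
step 3: [7, -3, 5]
step 4: [7, -15]
step 5: [7, -15, 4]
step 6: [7, -60]
step 7: [7, -60, -8]
step 8: [7, -52]
The first disagreement with the transcript is at step 4, where the value should be top = -15.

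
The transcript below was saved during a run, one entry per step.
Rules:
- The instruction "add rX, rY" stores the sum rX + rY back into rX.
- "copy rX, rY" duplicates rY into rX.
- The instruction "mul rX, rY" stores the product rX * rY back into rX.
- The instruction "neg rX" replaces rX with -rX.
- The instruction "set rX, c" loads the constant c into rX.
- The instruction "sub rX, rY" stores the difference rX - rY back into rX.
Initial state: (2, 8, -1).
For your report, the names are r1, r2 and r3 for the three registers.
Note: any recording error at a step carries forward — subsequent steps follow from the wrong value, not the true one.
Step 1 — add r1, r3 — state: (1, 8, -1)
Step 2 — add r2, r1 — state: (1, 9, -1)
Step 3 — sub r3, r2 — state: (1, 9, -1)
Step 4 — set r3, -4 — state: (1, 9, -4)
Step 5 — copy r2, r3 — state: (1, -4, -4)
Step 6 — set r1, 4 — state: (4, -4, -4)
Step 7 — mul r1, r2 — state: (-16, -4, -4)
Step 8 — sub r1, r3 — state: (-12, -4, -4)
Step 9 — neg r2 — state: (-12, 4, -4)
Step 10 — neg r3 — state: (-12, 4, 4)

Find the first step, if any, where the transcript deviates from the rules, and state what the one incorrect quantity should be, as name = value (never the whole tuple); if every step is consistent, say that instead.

step 1: r1 = 2 + -1 = 1 -> no discrepancy
step 2: r2 = 8 + 1 = 9 -> consistent with the transcript
step 3: r3 = -1 - 9 = -10 -> not what was recorded
That makes step 3 the first incorrect line — r3 = -10 is what it should show.

step 3, r3 = -10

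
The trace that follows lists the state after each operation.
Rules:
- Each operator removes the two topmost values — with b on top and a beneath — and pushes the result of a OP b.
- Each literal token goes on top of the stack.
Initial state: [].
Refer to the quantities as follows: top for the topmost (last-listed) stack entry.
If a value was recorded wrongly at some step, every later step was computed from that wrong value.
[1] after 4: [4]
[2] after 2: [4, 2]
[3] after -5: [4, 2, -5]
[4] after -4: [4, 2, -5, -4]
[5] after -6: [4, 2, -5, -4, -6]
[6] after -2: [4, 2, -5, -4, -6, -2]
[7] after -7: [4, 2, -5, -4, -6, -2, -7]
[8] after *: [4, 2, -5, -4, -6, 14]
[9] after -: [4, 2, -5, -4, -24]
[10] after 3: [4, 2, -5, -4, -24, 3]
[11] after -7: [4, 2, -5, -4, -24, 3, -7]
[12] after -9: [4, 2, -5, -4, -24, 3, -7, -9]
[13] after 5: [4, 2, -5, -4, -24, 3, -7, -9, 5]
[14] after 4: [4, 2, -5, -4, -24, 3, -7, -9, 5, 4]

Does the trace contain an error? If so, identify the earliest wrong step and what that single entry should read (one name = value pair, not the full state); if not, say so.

step 9, top = -20

Recomputing the run from the initial state:
step 1: [4]
step 2: [4, 2]
step 3: [4, 2, -5]
step 4: [4, 2, -5, -4]
step 5: [4, 2, -5, -4, -6]
step 6: [4, 2, -5, -4, -6, -2]
step 7: [4, 2, -5, -4, -6, -2, -7]
step 8: [4, 2, -5, -4, -6, 14]
step 9: [4, 2, -5, -4, -20]
step 10: [4, 2, -5, -4, -20, 3]
step 11: [4, 2, -5, -4, -20, 3, -7]
step 12: [4, 2, -5, -4, -20, 3, -7, -9]
step 13: [4, 2, -5, -4, -20, 3, -7, -9, 5]
step 14: [4, 2, -5, -4, -20, 3, -7, -9, 5, 4]
The first disagreement with the trace is at step 9, where the value should be top = -20.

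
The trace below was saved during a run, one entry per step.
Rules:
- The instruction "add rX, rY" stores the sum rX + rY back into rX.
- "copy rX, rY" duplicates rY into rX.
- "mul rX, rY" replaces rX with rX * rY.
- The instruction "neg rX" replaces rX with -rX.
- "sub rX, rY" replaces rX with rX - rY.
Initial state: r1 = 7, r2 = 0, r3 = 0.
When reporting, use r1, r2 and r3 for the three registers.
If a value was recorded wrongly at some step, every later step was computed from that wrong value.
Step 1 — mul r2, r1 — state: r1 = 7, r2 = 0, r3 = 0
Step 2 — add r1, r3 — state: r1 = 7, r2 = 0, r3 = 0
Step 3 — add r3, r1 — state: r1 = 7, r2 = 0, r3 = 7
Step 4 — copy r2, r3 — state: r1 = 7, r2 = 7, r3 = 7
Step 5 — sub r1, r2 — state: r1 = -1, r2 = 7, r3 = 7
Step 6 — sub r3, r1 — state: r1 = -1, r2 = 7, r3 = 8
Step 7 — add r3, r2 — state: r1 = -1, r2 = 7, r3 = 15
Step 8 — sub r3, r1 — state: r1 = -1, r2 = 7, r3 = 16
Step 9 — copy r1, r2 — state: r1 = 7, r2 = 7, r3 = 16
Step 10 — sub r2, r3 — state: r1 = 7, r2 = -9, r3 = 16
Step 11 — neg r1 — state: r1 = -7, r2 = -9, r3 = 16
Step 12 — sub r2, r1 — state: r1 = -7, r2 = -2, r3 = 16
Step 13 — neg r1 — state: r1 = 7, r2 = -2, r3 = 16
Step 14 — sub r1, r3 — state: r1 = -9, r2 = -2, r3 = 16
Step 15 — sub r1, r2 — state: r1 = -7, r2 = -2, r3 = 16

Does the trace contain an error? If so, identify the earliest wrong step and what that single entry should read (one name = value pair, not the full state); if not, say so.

Step 1: r2 = 0 * 7 = 0 — checks out.
Step 2: r1 = 7 + 0 = 7 — consistent with the trace.
Step 3: r3 = 0 + 7 = 7 — matches.
Step 4: r2 = 7 — exactly as logged.
Step 5: r1 = 7 - 7 = 0 — the trace has a different value.
Step 5 is the first one off; corrected, r1 = 0.

step 5, r1 = 0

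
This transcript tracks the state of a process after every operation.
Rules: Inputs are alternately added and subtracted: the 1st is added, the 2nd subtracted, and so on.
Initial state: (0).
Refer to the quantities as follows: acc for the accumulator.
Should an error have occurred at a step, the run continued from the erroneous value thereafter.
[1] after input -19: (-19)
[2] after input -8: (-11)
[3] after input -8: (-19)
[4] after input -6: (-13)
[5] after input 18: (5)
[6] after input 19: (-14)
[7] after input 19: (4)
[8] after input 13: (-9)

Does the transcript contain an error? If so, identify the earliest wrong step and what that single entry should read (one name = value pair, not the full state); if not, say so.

step 7, acc = 5

1. acc = 0 + -19 = -19 (no discrepancy)
2. acc = -19 - -8 = -11 (confirmed correct)
3. acc = -11 + -8 = -19 (agrees with the transcript)
4. acc = -19 - -6 = -13 (matches)
5. acc = -13 + 18 = 5 (in agreement)
6. acc = 5 - 19 = -14 (agrees with the transcript)
7. acc = -14 + 19 = 5 (a discrepancy with the transcript)
Step 7 is the first one off; corrected, acc = 5.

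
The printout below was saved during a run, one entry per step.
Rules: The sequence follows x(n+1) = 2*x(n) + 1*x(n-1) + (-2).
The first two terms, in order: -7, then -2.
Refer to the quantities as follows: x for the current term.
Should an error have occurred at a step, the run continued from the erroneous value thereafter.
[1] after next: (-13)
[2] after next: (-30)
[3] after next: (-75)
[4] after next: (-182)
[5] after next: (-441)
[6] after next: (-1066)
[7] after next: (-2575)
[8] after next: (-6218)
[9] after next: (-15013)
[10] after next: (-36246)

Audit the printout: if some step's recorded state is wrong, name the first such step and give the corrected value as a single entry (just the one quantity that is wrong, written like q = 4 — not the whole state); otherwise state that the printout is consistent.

no error

Step 1: x = 2*(-2) + (1)*(-7) + (-2) = -13 — matches.
Step 2: x = 2*(-13) + (1)*(-2) + (-2) = -30 — exactly as logged.
Step 3: x = 2*(-30) + (1)*(-13) + (-2) = -75 — no discrepancy.
Step 4: x = 2*(-75) + (1)*(-30) + (-2) = -182 — in agreement.
Step 5: x = 2*(-182) + (1)*(-75) + (-2) = -441 — verified.
Step 6: x = 2*(-441) + (1)*(-182) + (-2) = -1066 — consistent with the printout.
Step 7: x = 2*(-1066) + (1)*(-441) + (-2) = -2575 — exactly as logged.
Step 8: x = 2*(-2575) + (1)*(-1066) + (-2) = -6218 — consistent with the printout.
Step 9: x = 2*(-6218) + (1)*(-2575) + (-2) = -15013 — consistent with the printout.
Step 10: x = 2*(-15013) + (1)*(-6218) + (-2) = -36246 — same as recorded.
All steps check out; nothing to correct.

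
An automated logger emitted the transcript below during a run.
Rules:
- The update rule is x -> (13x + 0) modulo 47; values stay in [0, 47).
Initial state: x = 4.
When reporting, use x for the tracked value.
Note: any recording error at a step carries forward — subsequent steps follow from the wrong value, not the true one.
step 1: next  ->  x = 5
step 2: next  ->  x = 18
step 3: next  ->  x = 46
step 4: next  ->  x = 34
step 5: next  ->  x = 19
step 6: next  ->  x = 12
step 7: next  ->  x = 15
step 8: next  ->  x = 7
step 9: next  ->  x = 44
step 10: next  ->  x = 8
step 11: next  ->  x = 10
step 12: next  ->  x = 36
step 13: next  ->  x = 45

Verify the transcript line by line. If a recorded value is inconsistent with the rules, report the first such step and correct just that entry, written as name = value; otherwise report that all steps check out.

step 1: x = (13*4 + 0) mod 47 = 5 -> exactly as logged
step 2: x = (13*5 + 0) mod 47 = 18 -> no discrepancy
step 3: x = (13*18 + 0) mod 47 = 46 -> consistent with the transcript
step 4: x = (13*46 + 0) mod 47 = 34 -> same as recorded
step 5: x = (13*34 + 0) mod 47 = 19 -> no discrepancy
step 6: x = (13*19 + 0) mod 47 = 12 -> confirmed correct
step 7: x = (13*12 + 0) mod 47 = 15 -> matches
step 8: x = (13*15 + 0) mod 47 = 7 -> verified
step 9: x = (13*7 + 0) mod 47 = 44 -> verified
step 10: x = (13*44 + 0) mod 47 = 8 -> in agreement
step 11: x = (13*8 + 0) mod 47 = 10 -> no discrepancy
step 12: x = (13*10 + 0) mod 47 = 36 -> verified
step 13: x = (13*36 + 0) mod 47 = 45 -> same as recorded
The recomputation confirms every line.

no error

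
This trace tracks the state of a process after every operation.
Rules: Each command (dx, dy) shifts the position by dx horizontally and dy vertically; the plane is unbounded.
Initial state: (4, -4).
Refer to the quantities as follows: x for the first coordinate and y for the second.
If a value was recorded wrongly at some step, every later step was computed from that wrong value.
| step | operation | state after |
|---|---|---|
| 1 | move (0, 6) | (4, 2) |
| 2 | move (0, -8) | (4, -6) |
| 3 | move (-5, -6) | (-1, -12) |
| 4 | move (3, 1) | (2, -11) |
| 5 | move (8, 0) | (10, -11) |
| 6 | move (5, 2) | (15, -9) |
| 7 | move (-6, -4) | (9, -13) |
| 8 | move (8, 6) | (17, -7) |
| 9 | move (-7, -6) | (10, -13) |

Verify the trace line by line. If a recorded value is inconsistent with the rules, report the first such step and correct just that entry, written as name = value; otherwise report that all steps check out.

1. x = 4 + (0) = 4, y = -4 + (6) = 2 (exactly as logged)
2. x = 4 + (0) = 4, y = 2 + (-8) = -6 (verified)
3. x = 4 + (-5) = -1, y = -6 + (-6) = -12 (matches)
4. x = -1 + (3) = 2, y = -12 + (1) = -11 (matches)
5. x = 2 + (8) = 10, y = -11 + (0) = -11 (consistent with the trace)
6. x = 10 + (5) = 15, y = -11 + (2) = -9 (same as recorded)
7. x = 15 + (-6) = 9, y = -9 + (-4) = -13 (checks out)
8. x = 9 + (8) = 17, y = -13 + (6) = -7 (checks out)
9. x = 17 + (-7) = 10, y = -7 + (-6) = -13 (agrees with the trace)
Every step is consistent.

no error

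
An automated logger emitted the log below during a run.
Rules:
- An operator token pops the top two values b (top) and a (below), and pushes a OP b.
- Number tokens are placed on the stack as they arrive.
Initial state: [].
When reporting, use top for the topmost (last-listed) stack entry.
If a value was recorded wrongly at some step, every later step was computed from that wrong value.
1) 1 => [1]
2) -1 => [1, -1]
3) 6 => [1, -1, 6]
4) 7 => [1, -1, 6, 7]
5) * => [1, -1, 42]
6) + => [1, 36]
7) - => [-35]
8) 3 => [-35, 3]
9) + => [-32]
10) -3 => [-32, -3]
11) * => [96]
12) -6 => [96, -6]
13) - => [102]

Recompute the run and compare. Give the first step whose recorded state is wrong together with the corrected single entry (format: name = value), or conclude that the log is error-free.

Recomputing the run from the initial state:
step 1: [1]
step 2: [1, -1]
step 3: [1, -1, 6]
step 4: [1, -1, 6, 7]
step 5: [1, -1, 42]
step 6: [1, 41]
step 7: [-40]
step 8: [-40, 3]
step 9: [-37]
step 10: [-37, -3]
step 11: [111]
step 12: [111, -6]
step 13: [117]
The first disagreement with the log is at step 6, where the value should be top = 41.

step 6, top = 41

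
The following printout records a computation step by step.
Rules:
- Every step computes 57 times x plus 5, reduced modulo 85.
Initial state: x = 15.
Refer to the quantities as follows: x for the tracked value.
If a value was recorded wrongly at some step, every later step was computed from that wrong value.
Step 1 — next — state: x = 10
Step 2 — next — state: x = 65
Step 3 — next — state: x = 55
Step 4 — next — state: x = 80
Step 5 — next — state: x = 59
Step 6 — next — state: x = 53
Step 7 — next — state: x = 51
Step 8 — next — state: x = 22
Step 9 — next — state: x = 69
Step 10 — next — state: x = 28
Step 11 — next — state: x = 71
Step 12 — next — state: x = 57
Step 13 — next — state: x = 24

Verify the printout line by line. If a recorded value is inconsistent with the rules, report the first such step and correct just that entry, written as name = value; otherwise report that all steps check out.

step 5, x = 60

Recomputing the run from the initial state:
step 1: x = 10
step 2: x = 65
step 3: x = 55
step 4: x = 80
step 5: x = 60
step 6: x = 25
step 7: x = 70
step 8: x = 0
step 9: x = 5
step 10: x = 35
step 11: x = 45
step 12: x = 20
step 13: x = 40
The first disagreement with the printout is at step 5, where the value should be x = 60.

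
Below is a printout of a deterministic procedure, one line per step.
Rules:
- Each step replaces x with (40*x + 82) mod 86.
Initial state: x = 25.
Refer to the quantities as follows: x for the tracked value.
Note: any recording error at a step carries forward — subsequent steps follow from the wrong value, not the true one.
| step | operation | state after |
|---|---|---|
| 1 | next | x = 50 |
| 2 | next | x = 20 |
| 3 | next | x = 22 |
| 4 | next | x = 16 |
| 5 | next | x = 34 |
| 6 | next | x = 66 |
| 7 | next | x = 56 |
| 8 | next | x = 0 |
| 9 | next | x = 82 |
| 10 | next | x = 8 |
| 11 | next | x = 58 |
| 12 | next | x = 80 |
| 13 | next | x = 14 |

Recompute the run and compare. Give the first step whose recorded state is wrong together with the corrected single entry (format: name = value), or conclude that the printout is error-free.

step 1: x = (40*25 + 82) mod 86 = 50 -> same as recorded
step 2: x = (40*50 + 82) mod 86 = 18 -> the printout disagrees here
First incorrect step: 2; the correct value is x = 18.

step 2, x = 18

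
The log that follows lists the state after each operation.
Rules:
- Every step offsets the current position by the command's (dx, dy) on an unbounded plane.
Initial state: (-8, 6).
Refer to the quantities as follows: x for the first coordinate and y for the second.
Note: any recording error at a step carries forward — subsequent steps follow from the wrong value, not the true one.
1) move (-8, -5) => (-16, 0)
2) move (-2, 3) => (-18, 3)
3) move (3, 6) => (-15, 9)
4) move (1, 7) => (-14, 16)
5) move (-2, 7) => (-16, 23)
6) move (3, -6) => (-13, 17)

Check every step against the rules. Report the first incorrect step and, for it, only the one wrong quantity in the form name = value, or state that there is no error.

Recomputing the run from the initial state:
step 1: x = -16, y = 1
step 2: x = -18, y = 4
step 3: x = -15, y = 10
step 4: x = -14, y = 17
step 5: x = -16, y = 24
step 6: x = -13, y = 18
The first disagreement with the log is at step 1, where the value should be y = 1.

step 1, y = 1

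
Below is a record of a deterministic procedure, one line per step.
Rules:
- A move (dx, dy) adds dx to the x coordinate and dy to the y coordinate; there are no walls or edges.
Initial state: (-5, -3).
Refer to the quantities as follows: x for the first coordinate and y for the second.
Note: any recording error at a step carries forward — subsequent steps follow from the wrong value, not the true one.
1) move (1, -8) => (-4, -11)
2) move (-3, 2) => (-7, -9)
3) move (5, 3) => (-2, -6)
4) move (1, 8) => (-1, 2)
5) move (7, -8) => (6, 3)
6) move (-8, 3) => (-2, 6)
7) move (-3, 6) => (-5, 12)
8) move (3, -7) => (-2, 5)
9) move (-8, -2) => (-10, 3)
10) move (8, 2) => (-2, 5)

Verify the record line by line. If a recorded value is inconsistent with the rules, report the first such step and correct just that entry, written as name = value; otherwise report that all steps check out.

step 1: x = -5 + (1) = -4, y = -3 + (-8) = -11 -> verified
step 2: x = -4 + (-3) = -7, y = -11 + (2) = -9 -> verified
step 3: x = -7 + (5) = -2, y = -9 + (3) = -6 -> exactly as logged
step 4: x = -2 + (1) = -1, y = -6 + (8) = 2 -> checks out
step 5: x = -1 + (7) = 6, y = 2 + (-8) = -6 -> first mismatch against the record
First deviation found at step 5; the corrected entry is y = -6.

step 5, y = -6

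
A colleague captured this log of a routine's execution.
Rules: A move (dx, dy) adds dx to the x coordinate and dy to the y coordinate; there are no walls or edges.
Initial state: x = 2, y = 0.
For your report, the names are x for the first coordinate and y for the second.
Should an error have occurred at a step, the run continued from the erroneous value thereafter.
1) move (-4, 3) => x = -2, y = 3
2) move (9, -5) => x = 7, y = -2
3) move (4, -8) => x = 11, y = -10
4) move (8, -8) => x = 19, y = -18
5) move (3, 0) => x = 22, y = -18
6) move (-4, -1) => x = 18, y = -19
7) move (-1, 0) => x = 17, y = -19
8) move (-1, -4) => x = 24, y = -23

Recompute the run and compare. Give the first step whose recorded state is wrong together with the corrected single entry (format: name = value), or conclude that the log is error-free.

Step 1: x = 2 + (-4) = -2, y = 0 + (3) = 3 — exactly as logged.
Step 2: x = -2 + (9) = 7, y = 3 + (-5) = -2 — verified.
Step 3: x = 7 + (4) = 11, y = -2 + (-8) = -10 — confirmed correct.
Step 4: x = 11 + (8) = 19, y = -10 + (-8) = -18 — in agreement.
Step 5: x = 19 + (3) = 22, y = -18 + (0) = -18 — matches.
Step 6: x = 22 + (-4) = 18, y = -18 + (-1) = -19 — exactly as logged.
Step 7: x = 18 + (-1) = 17, y = -19 + (0) = -19 — matches.
Step 8: x = 17 + (-1) = 16, y = -19 + (-4) = -23 — the entry is off here.
The audit stops at step 8: the recorded entry is wrong and should be x = 16.

step 8, x = 16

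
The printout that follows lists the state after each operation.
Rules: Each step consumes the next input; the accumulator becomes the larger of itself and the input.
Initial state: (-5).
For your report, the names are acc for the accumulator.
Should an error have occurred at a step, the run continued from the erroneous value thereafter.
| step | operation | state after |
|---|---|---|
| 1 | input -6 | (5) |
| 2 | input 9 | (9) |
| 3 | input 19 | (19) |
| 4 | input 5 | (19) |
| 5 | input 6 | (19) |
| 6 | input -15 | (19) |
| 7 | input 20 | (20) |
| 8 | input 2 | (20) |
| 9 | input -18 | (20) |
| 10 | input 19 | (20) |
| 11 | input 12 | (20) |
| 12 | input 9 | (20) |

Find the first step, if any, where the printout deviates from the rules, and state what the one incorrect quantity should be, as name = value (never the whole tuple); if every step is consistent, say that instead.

step 1, acc = -5

Recomputing the run from the initial state:
step 1: acc = -5
step 2: acc = 9
step 3: acc = 19
step 4: acc = 19
step 5: acc = 19
step 6: acc = 19
step 7: acc = 20
step 8: acc = 20
step 9: acc = 20
step 10: acc = 20
step 11: acc = 20
step 12: acc = 20
The first disagreement with the printout is at step 1, where the value should be acc = -5.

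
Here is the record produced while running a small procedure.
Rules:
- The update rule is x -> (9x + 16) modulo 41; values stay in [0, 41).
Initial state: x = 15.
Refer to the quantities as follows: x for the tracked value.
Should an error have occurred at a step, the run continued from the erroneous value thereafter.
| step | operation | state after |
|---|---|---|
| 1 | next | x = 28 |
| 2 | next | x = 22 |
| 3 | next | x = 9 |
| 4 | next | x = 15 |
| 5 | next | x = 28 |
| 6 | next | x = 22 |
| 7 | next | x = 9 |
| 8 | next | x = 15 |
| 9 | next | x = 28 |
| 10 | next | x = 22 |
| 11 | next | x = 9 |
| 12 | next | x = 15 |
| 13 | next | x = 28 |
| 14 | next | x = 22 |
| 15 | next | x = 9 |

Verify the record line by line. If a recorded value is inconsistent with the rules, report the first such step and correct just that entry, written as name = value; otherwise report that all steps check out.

no error

Step 1: x = (9*15 + 16) mod 41 = 28 — confirmed correct.
Step 2: x = (9*28 + 16) mod 41 = 22 — consistent with the record.
Step 3: x = (9*22 + 16) mod 41 = 9 — agrees with the record.
Step 4: x = (9*9 + 16) mod 41 = 15 — verified.
Step 5: x = (9*15 + 16) mod 41 = 28 — confirmed correct.
Step 6: x = (9*28 + 16) mod 41 = 22 — consistent with the record.
Step 7: x = (9*22 + 16) mod 41 = 9 — verified.
Step 8: x = (9*9 + 16) mod 41 = 15 — agrees with the record.
Step 9: x = (9*15 + 16) mod 41 = 28 — exactly as logged.
Step 10: x = (9*28 + 16) mod 41 = 22 — exactly as logged.
Step 11: x = (9*22 + 16) mod 41 = 9 — same as recorded.
Step 12: x = (9*9 + 16) mod 41 = 15 — exactly as logged.
Step 13: x = (9*15 + 16) mod 41 = 28 — no discrepancy.
Step 14: x = (9*28 + 16) mod 41 = 22 — no discrepancy.
Step 15: x = (9*22 + 16) mod 41 = 9 — no discrepancy.
Every step is consistent.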